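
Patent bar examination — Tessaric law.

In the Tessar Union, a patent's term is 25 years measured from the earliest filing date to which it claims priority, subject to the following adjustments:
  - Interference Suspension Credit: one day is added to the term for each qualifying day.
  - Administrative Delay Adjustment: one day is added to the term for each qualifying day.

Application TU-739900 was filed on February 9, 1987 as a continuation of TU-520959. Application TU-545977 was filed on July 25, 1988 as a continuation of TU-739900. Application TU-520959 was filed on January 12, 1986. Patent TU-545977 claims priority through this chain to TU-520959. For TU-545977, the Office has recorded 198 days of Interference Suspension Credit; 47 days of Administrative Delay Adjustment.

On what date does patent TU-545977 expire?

2011-09-14

Earliest priority filing: 12 January 1986.
Base term: 12 January 1986 + 25 years → 12 January 2011.
Interference Suspension Credit: +198 days → 29 July 2011.
Administrative Delay Adjustment: +47 days → 14 September 2011.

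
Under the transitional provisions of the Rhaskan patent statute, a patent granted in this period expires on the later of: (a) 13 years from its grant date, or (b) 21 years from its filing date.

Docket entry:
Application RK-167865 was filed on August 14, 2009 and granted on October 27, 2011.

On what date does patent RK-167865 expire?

2030-08-14

(a) grant + 13 years → 27 October 2024.
(b) filing + 21 years → 14 August 2030.
Later of the two: 14 August 2030.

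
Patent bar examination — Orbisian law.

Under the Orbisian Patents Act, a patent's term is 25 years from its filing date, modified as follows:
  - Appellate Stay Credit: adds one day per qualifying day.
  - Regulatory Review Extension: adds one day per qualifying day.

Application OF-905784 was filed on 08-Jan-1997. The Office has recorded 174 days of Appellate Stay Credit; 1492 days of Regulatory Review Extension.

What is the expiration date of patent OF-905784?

August 1, 2026

Base term: filing date + 25 years → 8 January 2022.
Appellate Stay Credit: +174 days → 1 July 2022.
Regulatory Review Extension: +1492 days → 1 August 2026.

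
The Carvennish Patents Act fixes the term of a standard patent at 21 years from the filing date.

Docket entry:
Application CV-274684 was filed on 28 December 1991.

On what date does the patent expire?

December 28, 2012

Filing date + 21 years → 28 December 2012.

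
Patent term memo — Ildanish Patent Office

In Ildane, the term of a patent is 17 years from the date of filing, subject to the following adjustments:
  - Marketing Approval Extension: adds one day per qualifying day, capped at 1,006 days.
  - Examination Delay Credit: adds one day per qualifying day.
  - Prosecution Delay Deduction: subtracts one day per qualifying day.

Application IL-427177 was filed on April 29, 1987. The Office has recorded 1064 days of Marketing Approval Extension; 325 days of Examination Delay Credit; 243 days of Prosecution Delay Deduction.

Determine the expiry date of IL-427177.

2007-04-22

Base term: filing date + 17 years → 29 April 2004.
Marketing Approval Extension: 1064 days claimed exceeds the 1006-day cap, so +1006 days → 30 January 2007.
Examination Delay Credit: +325 days → 21 December 2007.
Prosecution Delay Deduction: −243 days → 22 April 2007.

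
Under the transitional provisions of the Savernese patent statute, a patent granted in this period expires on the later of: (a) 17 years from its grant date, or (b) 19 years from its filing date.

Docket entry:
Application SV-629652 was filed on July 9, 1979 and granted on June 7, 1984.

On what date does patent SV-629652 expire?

2001-06-07

(a) grant + 17 years → 7 June 2001.
(b) filing + 19 years → 9 July 1998.
Later of the two: 7 June 2001.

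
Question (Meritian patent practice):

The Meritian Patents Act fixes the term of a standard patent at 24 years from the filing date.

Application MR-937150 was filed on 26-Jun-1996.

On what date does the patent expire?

June 26, 2020

Filing date + 24 years → 26 June 2020.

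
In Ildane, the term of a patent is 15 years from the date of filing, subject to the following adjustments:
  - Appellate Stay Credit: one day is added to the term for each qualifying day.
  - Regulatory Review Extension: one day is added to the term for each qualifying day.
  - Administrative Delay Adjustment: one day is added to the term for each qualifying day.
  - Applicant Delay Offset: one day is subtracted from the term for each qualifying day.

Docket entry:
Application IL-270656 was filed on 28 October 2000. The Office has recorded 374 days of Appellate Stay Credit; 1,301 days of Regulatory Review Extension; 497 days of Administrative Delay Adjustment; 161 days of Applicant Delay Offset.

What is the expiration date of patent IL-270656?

April 30, 2021

Base term: filing date + 15 years → 28 October 2015.
Appellate Stay Credit: +374 days → 5 November 2016.
Regulatory Review Extension: +1301 days → 29 May 2020.
Administrative Delay Adjustment: +497 days → 8 October 2021.
Applicant Delay Offset: −161 days → 30 April 2021.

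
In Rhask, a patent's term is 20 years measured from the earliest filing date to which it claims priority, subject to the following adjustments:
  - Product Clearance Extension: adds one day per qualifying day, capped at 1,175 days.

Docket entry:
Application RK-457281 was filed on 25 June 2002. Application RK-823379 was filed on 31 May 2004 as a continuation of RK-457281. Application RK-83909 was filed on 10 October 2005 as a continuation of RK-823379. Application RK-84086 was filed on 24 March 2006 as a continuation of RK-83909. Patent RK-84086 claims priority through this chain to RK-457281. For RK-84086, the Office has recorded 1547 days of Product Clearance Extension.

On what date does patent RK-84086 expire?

Earliest priority filing: 25 June 2002.
Base term: 25 June 2002 + 20 years → 25 June 2022.
Product Clearance Extension: 1547 days claimed exceeds the 1175-day cap, so +1175 days → 12 September 2025.

2025-09-12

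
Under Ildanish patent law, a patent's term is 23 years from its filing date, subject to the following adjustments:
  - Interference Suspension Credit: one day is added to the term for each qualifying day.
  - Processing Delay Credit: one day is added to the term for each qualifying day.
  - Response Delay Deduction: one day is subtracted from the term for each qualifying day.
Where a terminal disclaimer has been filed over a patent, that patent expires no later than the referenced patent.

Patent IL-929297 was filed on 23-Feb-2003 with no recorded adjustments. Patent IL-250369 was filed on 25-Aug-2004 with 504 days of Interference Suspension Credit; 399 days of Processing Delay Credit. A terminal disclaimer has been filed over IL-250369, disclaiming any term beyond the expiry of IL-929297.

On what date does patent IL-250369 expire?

Natural term of IL-250369:
  Base: filing + 23 years → 25 August 2027.
  Interference Suspension Credit: +504 days → 10 January 2029.
  Processing Delay Credit: +399 days → 13 February 2030.
Expiry of referenced patent IL-929297:
  Base: filing + 23 years → 23 February 2026.
Terminal disclaimer: IL-250369 expires on the earlier of 13 February 2030 and 23 February 2026.

February 23, 2026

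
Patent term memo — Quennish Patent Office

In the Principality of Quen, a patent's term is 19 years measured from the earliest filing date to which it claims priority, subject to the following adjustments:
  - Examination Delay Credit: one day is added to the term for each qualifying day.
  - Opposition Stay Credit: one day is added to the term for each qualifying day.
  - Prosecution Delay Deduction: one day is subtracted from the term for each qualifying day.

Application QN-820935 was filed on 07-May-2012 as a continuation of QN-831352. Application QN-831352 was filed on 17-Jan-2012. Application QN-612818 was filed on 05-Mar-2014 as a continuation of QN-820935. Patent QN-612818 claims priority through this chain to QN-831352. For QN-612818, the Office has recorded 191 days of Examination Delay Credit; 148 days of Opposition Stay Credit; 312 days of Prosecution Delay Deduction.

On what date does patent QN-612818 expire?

February 13, 2031

Earliest priority filing: 17 January 2012.
Base term: 17 January 2012 + 19 years → 17 January 2031.
Examination Delay Credit: +191 days → 27 July 2031.
Opposition Stay Credit: +148 days → 22 December 2031.
Prosecution Delay Deduction: −312 days → 13 February 2031.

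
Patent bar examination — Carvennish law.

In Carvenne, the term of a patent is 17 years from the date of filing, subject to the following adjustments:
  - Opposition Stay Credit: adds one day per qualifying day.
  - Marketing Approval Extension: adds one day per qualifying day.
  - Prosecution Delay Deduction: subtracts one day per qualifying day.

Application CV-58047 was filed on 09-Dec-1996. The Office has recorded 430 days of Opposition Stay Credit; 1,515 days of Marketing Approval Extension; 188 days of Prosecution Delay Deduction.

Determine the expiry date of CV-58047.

2018-10-01

Base term: filing date + 17 years → 9 December 2013.
Opposition Stay Credit: +430 days → 12 February 2015.
Marketing Approval Extension: +1515 days → 7 April 2019.
Prosecution Delay Deduction: −188 days → 1 October 2018.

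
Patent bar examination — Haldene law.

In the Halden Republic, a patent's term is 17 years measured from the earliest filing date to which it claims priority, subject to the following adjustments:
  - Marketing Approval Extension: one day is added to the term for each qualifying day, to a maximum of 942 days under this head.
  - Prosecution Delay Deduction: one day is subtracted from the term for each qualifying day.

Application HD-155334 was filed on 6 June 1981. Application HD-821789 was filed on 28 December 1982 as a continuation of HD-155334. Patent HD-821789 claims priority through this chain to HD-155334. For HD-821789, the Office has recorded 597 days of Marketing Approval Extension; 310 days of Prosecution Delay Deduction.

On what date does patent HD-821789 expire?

March 20, 1999

Earliest priority filing: 6 June 1981.
Base term: 6 June 1981 + 17 years → 6 June 1998.
Marketing Approval Extension: 597 days (within the 942-day cap) → +597 days → 24 January 2000.
Prosecution Delay Deduction: −310 days → 20 March 1999.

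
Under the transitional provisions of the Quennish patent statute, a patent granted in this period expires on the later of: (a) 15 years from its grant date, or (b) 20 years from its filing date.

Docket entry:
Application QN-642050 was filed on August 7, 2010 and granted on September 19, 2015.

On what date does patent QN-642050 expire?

September 19, 2030

(a) grant + 15 years → 19 September 2030.
(b) filing + 20 years → 7 August 2030.
Later of the two: 19 September 2030.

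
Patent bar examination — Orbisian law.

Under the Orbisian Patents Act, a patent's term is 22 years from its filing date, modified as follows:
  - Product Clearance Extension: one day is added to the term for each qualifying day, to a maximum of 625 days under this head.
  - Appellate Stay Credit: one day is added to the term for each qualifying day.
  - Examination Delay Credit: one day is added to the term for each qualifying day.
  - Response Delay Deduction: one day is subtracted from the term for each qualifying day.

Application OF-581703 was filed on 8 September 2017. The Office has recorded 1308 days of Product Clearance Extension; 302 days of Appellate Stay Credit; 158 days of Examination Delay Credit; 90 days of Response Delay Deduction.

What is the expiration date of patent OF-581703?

Base term: filing date + 22 years → 8 September 2039.
Product Clearance Extension: 1308 days claimed exceeds the 625-day cap, so +625 days → 25 May 2041.
Appellate Stay Credit: +302 days → 23 March 2042.
Examination Delay Credit: +158 days → 28 August 2042.
Response Delay Deduction: −90 days → 30 May 2042.

May 30, 2042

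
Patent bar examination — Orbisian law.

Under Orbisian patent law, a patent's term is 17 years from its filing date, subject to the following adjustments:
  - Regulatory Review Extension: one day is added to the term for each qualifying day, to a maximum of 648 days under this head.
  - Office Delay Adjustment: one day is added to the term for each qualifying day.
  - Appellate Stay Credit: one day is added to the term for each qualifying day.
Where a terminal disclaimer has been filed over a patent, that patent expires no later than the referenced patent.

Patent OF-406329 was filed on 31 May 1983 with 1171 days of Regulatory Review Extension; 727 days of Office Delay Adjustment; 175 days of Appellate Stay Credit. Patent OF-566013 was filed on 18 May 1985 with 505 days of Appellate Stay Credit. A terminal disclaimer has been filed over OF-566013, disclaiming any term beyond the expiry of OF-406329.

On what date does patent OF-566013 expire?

2003-10-05

Natural term of OF-566013:
  Base: filing + 17 years → 18 May 2002.
  Appellate Stay Credit: +505 days → 5 October 2003.
Expiry of referenced patent OF-406329:
  Base: filing + 17 years → 31 May 2000.
  Regulatory Review Extension: 1171 days claimed exceeds the 648-day cap, so +648 days → 10 March 2002.
  Office Delay Adjustment: +727 days → 6 March 2004.
  Appellate Stay Credit: +175 days → 28 August 2004.
Terminal disclaimer: OF-566013 expires on the earlier of 5 October 2003 and 28 August 2004.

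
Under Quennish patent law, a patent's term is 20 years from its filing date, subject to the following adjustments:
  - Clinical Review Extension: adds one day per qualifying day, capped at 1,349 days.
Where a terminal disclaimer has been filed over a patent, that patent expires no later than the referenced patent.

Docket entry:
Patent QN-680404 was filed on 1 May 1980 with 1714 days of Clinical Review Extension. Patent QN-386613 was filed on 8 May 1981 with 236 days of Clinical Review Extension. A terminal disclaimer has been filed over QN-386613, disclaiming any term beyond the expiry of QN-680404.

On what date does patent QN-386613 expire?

December 30, 2001

Natural term of QN-386613:
  Base: filing + 20 years → 8 May 2001.
  Clinical Review Extension: 236 days (within the 1349-day cap) → +236 days → 30 December 2001.
Expiry of referenced patent QN-680404:
  Base: filing + 20 years → 1 May 2000.
  Clinical Review Extension: 1714 days claimed exceeds the 1349-day cap, so +1349 days → 10 January 2004.
Terminal disclaimer: QN-386613 expires on the earlier of 30 December 2001 and 10 January 2004.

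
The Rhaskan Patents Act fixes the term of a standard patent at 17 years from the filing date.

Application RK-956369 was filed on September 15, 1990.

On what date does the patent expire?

Filing date + 17 years → 15 September 2007.

2007-09-15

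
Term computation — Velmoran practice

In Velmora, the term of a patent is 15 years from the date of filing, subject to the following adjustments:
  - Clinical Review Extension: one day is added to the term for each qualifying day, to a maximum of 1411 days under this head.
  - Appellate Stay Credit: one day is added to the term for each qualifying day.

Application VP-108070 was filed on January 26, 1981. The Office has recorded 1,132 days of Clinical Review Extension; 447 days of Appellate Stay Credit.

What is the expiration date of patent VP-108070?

Base term: filing date + 15 years → 26 January 1996.
Clinical Review Extension: 1132 days (within the 1411-day cap) → +1132 days → 3 March 1999.
Appellate Stay Credit: +447 days → 23 May 2000.

2000-05-23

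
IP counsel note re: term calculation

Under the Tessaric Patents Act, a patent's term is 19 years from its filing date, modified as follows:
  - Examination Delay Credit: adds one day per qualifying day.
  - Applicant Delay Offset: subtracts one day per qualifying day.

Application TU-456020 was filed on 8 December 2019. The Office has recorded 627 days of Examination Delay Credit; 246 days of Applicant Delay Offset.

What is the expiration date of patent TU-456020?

Base term: filing date + 19 years → 8 December 2038.
Examination Delay Credit: +627 days → 26 August 2040.
Applicant Delay Offset: −246 days → 24 December 2039.

December 24, 2039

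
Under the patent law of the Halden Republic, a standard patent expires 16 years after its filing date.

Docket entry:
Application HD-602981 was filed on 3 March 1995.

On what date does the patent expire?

Filing date + 16 years → 3 March 2011.

2011-03-03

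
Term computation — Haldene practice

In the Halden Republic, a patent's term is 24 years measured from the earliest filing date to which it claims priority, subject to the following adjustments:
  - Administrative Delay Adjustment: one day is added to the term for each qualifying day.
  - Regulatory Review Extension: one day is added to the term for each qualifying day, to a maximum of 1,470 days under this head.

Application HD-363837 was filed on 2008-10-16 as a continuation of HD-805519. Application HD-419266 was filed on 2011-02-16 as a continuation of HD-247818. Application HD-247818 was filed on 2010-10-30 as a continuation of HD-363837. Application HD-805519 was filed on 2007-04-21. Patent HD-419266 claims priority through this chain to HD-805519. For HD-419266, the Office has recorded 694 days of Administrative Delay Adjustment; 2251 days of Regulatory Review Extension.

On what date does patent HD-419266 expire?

2037-03-24

Earliest priority filing: 21 April 2007.
Base term: 21 April 2007 + 24 years → 21 April 2031.
Administrative Delay Adjustment: +694 days → 15 March 2033.
Regulatory Review Extension: 2251 days claimed exceeds the 1470-day cap, so +1470 days → 24 March 2037.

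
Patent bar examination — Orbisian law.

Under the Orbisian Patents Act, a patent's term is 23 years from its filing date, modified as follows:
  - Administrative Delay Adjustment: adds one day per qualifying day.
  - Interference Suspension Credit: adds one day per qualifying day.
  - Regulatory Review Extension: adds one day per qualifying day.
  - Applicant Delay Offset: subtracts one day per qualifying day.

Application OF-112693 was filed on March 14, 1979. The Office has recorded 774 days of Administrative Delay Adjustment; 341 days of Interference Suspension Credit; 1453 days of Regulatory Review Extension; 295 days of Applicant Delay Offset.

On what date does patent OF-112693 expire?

2008-06-03

Base term: filing date + 23 years → 14 March 2002.
Administrative Delay Adjustment: +774 days → 26 April 2004.
Interference Suspension Credit: +341 days → 2 April 2005.
Regulatory Review Extension: +1453 days → 25 March 2009.
Applicant Delay Offset: −295 days → 3 June 2008.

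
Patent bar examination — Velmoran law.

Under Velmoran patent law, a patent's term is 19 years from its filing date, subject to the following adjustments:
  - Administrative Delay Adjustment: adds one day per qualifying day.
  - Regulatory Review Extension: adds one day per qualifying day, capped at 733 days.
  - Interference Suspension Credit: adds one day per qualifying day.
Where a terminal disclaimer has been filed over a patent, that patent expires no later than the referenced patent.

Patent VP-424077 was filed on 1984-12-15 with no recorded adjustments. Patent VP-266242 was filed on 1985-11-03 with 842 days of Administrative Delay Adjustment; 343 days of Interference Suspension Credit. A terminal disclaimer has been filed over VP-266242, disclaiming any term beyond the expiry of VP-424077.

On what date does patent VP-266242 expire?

December 15, 2003

Natural term of VP-266242:
  Base: filing + 19 years → 3 November 2004.
  Administrative Delay Adjustment: +842 days → 23 February 2007.
  Interference Suspension Credit: +343 days → 1 February 2008.
Expiry of referenced patent VP-424077:
  Base: filing + 19 years → 15 December 2003.
Terminal disclaimer: VP-266242 expires on the earlier of 1 February 2008 and 15 December 2003.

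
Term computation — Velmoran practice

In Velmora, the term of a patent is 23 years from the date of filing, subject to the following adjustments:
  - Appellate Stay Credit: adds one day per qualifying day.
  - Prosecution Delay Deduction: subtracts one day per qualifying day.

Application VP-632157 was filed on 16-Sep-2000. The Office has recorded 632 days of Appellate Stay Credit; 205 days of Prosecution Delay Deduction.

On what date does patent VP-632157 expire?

November 16, 2024

Base term: filing date + 23 years → 16 September 2023.
Appellate Stay Credit: +632 days → 9 June 2025.
Prosecution Delay Deduction: −205 days → 16 November 2024.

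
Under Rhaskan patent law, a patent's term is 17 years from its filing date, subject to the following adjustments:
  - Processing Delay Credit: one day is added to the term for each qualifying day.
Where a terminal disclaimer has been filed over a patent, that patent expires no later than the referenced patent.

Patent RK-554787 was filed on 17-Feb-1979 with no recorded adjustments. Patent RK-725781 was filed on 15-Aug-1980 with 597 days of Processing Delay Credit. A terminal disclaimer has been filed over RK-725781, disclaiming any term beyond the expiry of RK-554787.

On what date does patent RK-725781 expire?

Natural term of RK-725781:
  Base: filing + 17 years → 15 August 1997.
  Processing Delay Credit: +597 days → 4 April 1999.
Expiry of referenced patent RK-554787:
  Base: filing + 17 years → 17 February 1996.
Terminal disclaimer: RK-725781 expires on the earlier of 4 April 1999 and 17 February 1996.

February 17, 1996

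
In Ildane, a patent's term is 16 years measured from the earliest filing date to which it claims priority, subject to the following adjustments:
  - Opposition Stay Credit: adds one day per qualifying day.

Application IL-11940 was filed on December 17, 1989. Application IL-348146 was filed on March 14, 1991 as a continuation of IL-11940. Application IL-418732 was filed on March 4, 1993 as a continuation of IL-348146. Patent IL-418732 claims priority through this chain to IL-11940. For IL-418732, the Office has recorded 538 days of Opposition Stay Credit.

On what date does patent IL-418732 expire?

June 8, 2007

Earliest priority filing: 17 December 1989.
Base term: 17 December 1989 + 16 years → 17 December 2005.
Opposition Stay Credit: +538 days → 8 June 2007.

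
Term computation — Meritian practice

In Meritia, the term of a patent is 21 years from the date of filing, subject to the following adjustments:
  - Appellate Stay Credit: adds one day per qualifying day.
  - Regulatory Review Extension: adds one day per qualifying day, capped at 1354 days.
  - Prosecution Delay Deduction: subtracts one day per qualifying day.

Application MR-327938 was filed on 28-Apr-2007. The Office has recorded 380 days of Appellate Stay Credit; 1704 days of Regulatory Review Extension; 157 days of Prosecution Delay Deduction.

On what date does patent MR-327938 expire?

Base term: filing date + 21 years → 28 April 2028.
Appellate Stay Credit: +380 days → 13 May 2029.
Regulatory Review Extension: 1704 days claimed exceeds the 1354-day cap, so +1354 days → 26 January 2033.
Prosecution Delay Deduction: −157 days → 22 August 2032.

August 22, 2032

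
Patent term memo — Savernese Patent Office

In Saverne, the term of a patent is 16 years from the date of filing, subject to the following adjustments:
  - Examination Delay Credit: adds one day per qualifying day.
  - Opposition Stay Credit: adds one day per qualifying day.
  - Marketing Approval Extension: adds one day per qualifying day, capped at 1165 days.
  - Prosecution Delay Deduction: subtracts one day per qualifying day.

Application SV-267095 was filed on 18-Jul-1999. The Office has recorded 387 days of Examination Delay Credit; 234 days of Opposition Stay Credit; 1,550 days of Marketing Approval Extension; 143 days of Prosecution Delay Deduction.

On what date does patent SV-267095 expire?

January 16, 2020

Base term: filing date + 16 years → 18 July 2015.
Examination Delay Credit: +387 days → 8 August 2016.
Opposition Stay Credit: +234 days → 30 March 2017.
Marketing Approval Extension: 1550 days claimed exceeds the 1165-day cap, so +1165 days → 7 June 2020.
Prosecution Delay Deduction: −143 days → 16 January 2020.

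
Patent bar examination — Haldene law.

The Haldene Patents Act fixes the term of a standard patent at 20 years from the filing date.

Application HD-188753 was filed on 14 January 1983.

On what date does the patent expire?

2003-01-14

Filing date + 20 years → 14 January 2003.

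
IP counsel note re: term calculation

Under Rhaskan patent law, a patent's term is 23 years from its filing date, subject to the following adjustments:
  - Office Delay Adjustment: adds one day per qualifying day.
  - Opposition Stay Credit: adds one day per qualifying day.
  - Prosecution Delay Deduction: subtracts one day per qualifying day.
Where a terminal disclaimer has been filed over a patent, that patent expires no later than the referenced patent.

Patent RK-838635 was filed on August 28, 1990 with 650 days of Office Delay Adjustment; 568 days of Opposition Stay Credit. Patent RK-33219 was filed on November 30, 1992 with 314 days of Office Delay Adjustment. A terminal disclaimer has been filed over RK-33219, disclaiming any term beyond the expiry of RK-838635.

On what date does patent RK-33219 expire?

Natural term of RK-33219:
  Base: filing + 23 years → 30 November 2015.
  Office Delay Adjustment: +314 days → 9 October 2016.
Expiry of referenced patent RK-838635:
  Base: filing + 23 years → 28 August 2013.
  Office Delay Adjustment: +650 days → 9 June 2015.
  Opposition Stay Credit: +568 days → 28 December 2016.
Terminal disclaimer: RK-33219 expires on the earlier of 9 October 2016 and 28 December 2016.

October 9, 2016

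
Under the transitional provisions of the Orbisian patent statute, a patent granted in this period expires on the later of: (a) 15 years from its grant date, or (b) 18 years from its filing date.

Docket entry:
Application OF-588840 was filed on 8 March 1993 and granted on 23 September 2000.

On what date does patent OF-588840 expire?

September 23, 2015

(a) grant + 15 years → 23 September 2015.
(b) filing + 18 years → 8 March 2011.
Later of the two: 23 September 2015.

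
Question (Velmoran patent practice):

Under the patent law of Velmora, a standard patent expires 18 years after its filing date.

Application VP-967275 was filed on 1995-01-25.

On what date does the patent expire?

Filing date + 18 years → 25 January 2013.

January 25, 2013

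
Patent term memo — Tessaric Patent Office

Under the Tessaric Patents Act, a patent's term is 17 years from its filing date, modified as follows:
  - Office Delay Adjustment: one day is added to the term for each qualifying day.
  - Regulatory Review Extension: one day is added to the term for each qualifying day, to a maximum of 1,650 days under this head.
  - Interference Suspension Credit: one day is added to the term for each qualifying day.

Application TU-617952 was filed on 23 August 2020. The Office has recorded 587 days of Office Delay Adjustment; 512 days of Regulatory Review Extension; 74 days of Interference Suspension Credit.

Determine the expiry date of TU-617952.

Base term: filing date + 17 years → 23 August 2037.
Office Delay Adjustment: +587 days → 2 April 2039.
Regulatory Review Extension: 512 days (within the 1650-day cap) → +512 days → 26 August 2040.
Interference Suspension Credit: +74 days → 8 November 2040.

2040-11-08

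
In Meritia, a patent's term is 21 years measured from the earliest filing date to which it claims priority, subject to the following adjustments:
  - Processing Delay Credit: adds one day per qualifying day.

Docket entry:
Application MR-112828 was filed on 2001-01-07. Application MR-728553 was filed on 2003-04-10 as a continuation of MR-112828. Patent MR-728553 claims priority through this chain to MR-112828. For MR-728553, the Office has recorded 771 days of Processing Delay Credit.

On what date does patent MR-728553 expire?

February 17, 2024

Earliest priority filing: 7 January 2001.
Base term: 7 January 2001 + 21 years → 7 January 2022.
Processing Delay Credit: +771 days → 17 February 2024.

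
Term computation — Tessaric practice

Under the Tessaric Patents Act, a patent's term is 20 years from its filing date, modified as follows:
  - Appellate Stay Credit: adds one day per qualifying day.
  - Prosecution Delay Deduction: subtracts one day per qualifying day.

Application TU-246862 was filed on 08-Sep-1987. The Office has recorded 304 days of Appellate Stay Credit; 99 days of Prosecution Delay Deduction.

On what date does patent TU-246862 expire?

Base term: filing date + 20 years → 8 September 2007.
Appellate Stay Credit: +304 days → 8 July 2008.
Prosecution Delay Deduction: −99 days → 31 March 2008.

March 31, 2008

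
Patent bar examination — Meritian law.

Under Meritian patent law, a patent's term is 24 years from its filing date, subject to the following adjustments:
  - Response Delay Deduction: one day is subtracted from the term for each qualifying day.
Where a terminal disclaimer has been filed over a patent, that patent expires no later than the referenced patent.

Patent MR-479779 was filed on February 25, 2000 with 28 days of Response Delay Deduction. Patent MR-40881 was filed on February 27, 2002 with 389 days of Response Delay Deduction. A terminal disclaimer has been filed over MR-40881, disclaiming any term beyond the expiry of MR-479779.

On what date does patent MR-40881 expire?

January 28, 2024

Natural term of MR-40881:
  Base: filing + 24 years → 27 February 2026.
  Response Delay Deduction: −389 days → 3 February 2025.
Expiry of referenced patent MR-479779:
  Base: filing + 24 years → 25 February 2024.
  Response Delay Deduction: −28 days → 28 January 2024.
Terminal disclaimer: MR-40881 expires on the earlier of 3 February 2025 and 28 January 2024.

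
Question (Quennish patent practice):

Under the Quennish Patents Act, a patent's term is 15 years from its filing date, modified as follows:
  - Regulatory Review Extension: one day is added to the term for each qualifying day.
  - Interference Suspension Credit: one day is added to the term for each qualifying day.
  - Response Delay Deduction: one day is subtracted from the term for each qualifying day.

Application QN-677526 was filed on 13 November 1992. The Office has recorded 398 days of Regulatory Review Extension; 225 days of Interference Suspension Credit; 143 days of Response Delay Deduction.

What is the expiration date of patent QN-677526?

Base term: filing date + 15 years → 13 November 2007.
Regulatory Review Extension: +398 days → 15 December 2008.
Interference Suspension Credit: +225 days → 28 July 2009.
Response Delay Deduction: −143 days → 7 March 2009.

March 7, 2009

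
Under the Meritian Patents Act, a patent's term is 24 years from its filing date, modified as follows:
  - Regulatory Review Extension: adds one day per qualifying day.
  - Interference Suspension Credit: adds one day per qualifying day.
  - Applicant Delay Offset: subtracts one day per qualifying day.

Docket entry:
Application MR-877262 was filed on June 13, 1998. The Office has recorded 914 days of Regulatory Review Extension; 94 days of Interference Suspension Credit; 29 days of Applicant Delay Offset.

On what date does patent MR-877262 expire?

February 16, 2025

Base term: filing date + 24 years → 13 June 2022.
Regulatory Review Extension: +914 days → 13 December 2024.
Interference Suspension Credit: +94 days → 17 March 2025.
Applicant Delay Offset: −29 days → 16 February 2025.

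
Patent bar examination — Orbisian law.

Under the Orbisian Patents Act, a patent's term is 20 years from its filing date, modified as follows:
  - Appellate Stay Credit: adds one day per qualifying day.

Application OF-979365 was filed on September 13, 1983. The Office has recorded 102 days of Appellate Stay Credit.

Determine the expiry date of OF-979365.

December 24, 2003

Base term: filing date + 20 years → 13 September 2003.
Appellate Stay Credit: +102 days → 24 December 2003.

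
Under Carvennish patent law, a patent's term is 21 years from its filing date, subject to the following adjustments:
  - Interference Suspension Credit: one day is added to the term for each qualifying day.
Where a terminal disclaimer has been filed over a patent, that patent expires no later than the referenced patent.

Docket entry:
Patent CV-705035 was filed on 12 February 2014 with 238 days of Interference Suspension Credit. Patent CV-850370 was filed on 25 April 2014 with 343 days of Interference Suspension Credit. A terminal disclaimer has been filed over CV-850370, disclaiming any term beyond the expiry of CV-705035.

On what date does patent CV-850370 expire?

Natural term of CV-850370:
  Base: filing + 21 years → 25 April 2035.
  Interference Suspension Credit: +343 days → 2 April 2036.
Expiry of referenced patent CV-705035:
  Base: filing + 21 years → 12 February 2035.
  Interference Suspension Credit: +238 days → 8 October 2035.
Terminal disclaimer: CV-850370 expires on the earlier of 2 April 2036 and 8 October 2035.

2035-10-08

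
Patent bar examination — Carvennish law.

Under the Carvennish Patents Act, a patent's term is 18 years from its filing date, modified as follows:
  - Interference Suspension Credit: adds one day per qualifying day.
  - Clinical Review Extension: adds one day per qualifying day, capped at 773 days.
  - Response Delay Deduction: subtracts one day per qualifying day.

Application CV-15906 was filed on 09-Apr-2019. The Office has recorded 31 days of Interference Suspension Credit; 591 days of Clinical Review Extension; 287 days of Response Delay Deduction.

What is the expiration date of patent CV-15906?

Base term: filing date + 18 years → 9 April 2037.
Interference Suspension Credit: +31 days → 10 May 2037.
Clinical Review Extension: 591 days (within the 773-day cap) → +591 days → 22 December 2038.
Response Delay Deduction: −287 days → 10 March 2038.

March 10, 2038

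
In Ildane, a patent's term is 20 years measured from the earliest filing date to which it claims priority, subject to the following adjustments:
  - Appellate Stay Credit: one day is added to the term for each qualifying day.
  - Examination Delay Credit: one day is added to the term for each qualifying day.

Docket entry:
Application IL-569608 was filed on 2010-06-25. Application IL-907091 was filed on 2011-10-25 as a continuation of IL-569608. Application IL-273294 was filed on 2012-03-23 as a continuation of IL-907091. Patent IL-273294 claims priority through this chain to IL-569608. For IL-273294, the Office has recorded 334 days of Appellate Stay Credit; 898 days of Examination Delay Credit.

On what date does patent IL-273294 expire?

Earliest priority filing: 25 June 2010.
Base term: 25 June 2010 + 20 years → 25 June 2030.
Appellate Stay Credit: +334 days → 25 May 2031.
Examination Delay Credit: +898 days → 8 November 2033.

November 8, 2033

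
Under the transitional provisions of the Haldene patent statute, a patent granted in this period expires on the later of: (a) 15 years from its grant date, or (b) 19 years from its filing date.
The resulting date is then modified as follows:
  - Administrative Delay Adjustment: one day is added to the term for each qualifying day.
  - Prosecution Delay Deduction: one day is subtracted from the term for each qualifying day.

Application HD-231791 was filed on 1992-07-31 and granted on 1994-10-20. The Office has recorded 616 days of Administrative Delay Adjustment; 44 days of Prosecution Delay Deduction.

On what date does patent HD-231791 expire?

2013-02-22

(a) grant + 15 years → 20 October 2009.
(b) filing + 19 years → 31 July 2011.
Later of the two: 31 July 2011.
Administrative Delay Adjustment: +616 days → 7 April 2013.
Prosecution Delay Deduction: −44 days → 22 February 2013.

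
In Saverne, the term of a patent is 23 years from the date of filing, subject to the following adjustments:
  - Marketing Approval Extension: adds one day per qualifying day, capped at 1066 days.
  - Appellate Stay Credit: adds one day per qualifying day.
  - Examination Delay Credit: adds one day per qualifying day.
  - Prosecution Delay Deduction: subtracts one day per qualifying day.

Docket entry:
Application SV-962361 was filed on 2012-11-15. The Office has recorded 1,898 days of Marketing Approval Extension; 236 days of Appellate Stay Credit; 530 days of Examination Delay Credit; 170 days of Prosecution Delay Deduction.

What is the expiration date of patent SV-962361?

Base term: filing date + 23 years → 15 November 2035.
Marketing Approval Extension: 1898 days claimed exceeds the 1066-day cap, so +1066 days → 16 October 2038.
Appellate Stay Credit: +236 days → 9 June 2039.
Examination Delay Credit: +530 days → 20 November 2040.
Prosecution Delay Deduction: −170 days → 3 June 2040.

2040-06-03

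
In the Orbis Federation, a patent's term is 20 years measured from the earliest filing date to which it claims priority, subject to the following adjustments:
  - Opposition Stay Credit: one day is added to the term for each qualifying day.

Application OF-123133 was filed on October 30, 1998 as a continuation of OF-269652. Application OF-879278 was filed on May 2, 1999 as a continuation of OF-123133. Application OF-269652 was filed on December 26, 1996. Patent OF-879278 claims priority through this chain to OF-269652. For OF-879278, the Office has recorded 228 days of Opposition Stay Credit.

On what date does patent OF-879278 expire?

2017-08-11

Earliest priority filing: 26 December 1996.
Base term: 26 December 1996 + 20 years → 26 December 2016.
Opposition Stay Credit: +228 days → 11 August 2017.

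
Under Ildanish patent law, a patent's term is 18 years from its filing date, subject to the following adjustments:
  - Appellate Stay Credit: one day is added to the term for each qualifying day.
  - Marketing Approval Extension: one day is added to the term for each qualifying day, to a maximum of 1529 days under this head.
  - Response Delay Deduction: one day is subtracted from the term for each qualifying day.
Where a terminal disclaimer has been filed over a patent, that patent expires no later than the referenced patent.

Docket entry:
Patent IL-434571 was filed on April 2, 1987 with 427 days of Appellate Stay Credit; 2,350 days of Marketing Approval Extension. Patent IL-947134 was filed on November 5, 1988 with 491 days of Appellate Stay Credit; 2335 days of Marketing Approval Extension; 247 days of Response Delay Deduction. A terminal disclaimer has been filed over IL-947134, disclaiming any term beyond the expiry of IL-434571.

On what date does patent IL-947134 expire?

2010-08-10

Natural term of IL-947134:
  Base: filing + 18 years → 5 November 2006.
  Appellate Stay Credit: +491 days → 10 March 2008.
  Marketing Approval Extension: 2335 days claimed exceeds the 1529-day cap, so +1529 days → 17 May 2012.
  Response Delay Deduction: −247 days → 13 September 2011.
Expiry of referenced patent IL-434571:
  Base: filing + 18 years → 2 April 2005.
  Appellate Stay Credit: +427 days → 3 June 2006.
  Marketing Approval Extension: 2350 days claimed exceeds the 1529-day cap, so +1529 days → 10 August 2010.
Terminal disclaimer: IL-947134 expires on the earlier of 13 September 2011 and 10 August 2010.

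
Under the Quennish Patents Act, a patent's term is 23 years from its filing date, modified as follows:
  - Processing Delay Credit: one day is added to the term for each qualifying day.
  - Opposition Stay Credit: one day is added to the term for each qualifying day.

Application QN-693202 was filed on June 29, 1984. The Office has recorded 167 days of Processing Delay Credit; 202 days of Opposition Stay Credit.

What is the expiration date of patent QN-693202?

Base term: filing date + 23 years → 29 June 2007.
Processing Delay Credit: +167 days → 13 December 2007.
Opposition Stay Credit: +202 days → 2 July 2008.

2008-07-02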